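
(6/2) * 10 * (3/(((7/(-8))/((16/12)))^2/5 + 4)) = 460800/20921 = 22.03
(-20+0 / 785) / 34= -10 / 17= -0.59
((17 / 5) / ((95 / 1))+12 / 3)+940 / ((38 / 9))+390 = 292917 / 475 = 616.67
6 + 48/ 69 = 154/ 23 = 6.70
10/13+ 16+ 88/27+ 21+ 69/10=168229/3510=47.93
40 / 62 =20 / 31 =0.65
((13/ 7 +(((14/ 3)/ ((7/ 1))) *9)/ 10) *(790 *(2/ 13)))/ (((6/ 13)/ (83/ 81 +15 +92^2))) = 1333336088/ 243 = 5486979.79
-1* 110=-110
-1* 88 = -88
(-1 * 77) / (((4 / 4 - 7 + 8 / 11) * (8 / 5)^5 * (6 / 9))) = 7940625 / 3801088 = 2.09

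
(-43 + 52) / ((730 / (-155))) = -279 / 146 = -1.91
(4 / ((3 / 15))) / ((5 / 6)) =24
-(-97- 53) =150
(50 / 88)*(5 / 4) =125 / 176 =0.71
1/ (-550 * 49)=-1/ 26950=-0.00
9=9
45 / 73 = 0.62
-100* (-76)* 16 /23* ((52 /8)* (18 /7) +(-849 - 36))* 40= -29563392000 /161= -183623552.80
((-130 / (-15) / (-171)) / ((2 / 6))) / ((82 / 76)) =-52 / 369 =-0.14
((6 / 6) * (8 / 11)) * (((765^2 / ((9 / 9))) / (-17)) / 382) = -65.54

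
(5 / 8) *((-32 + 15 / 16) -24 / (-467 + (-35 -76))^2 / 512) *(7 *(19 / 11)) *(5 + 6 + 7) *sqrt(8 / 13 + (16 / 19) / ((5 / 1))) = -41842016685 *sqrt(2470) / 555915776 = -3740.69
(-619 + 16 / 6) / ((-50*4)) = 1849 / 600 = 3.08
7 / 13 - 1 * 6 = -71 / 13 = -5.46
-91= -91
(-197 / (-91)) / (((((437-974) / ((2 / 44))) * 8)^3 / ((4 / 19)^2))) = -197 / 1733362801011249408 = -0.00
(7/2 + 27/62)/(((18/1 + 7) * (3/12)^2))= 1952/775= 2.52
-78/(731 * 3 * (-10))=13/3655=0.00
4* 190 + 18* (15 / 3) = 850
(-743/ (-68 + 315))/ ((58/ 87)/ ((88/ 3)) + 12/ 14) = -3.42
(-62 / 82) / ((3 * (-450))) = 31 / 55350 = 0.00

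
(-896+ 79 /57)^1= -894.61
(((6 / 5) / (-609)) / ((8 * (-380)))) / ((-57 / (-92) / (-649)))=-14927 / 21984900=-0.00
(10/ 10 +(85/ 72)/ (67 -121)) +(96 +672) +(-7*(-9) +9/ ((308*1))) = 249083035/ 299376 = 832.01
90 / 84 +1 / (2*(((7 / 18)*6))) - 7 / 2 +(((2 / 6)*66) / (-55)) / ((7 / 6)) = -179 / 70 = -2.56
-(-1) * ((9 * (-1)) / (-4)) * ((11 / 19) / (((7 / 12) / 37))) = 10989 / 133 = 82.62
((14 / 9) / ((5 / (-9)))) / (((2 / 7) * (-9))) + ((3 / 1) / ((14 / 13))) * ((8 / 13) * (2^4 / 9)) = 1303 / 315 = 4.14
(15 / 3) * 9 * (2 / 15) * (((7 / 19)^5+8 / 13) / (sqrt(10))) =1.18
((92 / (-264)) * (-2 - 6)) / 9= 92 / 297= 0.31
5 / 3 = 1.67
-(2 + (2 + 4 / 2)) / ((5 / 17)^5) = -8519142 / 3125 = -2726.13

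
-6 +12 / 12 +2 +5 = 2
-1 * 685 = -685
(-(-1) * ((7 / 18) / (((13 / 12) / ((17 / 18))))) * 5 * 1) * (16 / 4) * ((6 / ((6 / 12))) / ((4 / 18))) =4760 / 13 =366.15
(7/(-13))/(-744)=0.00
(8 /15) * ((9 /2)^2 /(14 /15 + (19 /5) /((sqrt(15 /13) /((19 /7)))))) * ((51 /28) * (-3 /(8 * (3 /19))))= 1131165 /2369176 - 1666737 * sqrt(195) /4738352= -4.43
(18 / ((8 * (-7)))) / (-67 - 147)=9 / 5992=0.00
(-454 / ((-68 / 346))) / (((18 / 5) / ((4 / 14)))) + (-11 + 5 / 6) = 370933 / 2142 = 173.17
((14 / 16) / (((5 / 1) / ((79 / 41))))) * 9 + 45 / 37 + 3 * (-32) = -5567331 / 60680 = -91.75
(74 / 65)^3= 1.48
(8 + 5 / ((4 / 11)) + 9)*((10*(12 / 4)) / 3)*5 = 3075 / 2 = 1537.50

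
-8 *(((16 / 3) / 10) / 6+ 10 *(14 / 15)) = -3392 / 45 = -75.38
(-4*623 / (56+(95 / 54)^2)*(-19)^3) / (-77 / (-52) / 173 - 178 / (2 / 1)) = -448379560819008 / 137954506007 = -3250.20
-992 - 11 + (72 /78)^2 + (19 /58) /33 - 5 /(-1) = -322540241 /323466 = -997.14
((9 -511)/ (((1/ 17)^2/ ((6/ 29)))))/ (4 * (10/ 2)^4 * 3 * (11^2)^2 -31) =-870468/ 3184416601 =-0.00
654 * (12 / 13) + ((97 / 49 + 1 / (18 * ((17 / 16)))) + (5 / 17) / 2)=118097635 / 194922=605.87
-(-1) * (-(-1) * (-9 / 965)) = -9 / 965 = -0.01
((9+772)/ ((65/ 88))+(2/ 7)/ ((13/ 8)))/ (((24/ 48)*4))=240588/ 455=528.76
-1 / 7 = -0.14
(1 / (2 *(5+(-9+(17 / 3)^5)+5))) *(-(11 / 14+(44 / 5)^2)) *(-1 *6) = 1814481 / 45185000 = 0.04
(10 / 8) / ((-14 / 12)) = -15 / 14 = -1.07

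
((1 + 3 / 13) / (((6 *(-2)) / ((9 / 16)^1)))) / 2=-3 / 104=-0.03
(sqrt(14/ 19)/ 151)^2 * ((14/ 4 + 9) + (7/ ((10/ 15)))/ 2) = 497/ 866438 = 0.00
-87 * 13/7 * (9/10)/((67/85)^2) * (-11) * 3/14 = 551.67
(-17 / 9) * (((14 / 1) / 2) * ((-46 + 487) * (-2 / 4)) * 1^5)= 5831 / 2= 2915.50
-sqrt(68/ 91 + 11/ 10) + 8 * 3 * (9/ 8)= 27 -41 * sqrt(910)/ 910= 25.64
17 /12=1.42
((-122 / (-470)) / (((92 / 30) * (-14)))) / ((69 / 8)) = -0.00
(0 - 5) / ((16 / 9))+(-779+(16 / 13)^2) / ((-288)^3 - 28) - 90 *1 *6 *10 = -17449161300859 / 3229644080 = -5402.81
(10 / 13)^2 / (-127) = -100 / 21463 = -0.00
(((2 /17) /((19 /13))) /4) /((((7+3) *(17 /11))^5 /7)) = 14655641 /91722762200000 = 0.00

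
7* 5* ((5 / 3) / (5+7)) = 175 / 36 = 4.86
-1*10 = -10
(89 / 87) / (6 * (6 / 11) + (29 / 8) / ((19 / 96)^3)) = 6714961 / 3090742164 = 0.00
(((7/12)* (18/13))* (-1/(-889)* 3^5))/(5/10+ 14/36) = 6561/26416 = 0.25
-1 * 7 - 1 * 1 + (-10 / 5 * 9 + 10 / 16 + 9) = -131 / 8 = -16.38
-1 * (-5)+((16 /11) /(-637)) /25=5.00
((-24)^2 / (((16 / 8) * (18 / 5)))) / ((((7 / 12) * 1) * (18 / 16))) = 2560 / 21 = 121.90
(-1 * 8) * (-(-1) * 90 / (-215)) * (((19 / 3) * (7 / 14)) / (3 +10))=456 / 559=0.82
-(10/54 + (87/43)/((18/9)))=-2779/2322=-1.20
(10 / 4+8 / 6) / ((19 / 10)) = 115 / 57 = 2.02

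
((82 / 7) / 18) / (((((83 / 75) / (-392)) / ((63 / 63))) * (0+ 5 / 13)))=-149240 / 249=-599.36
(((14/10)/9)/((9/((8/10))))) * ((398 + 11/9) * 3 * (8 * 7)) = 5633824/6075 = 927.38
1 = 1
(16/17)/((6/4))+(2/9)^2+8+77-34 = 71159/1377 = 51.68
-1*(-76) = 76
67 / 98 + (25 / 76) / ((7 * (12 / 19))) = 1783 / 2352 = 0.76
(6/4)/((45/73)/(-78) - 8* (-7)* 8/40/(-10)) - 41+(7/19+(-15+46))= -11146302/1016861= -10.96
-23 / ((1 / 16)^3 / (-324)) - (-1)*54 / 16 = 30523395.38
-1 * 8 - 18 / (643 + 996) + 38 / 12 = -47639 / 9834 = -4.84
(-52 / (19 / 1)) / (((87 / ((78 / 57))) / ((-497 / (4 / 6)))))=32.09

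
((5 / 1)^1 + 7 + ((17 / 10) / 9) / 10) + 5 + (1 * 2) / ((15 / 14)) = 16997 / 900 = 18.89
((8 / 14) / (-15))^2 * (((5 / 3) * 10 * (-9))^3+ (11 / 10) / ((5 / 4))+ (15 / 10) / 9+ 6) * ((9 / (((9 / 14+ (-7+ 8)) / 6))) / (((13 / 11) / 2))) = -356399255872 / 1308125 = -272450.46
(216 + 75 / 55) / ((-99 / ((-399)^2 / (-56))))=6042057 / 968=6241.79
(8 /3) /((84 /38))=76 /63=1.21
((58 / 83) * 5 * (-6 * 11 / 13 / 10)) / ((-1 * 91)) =1914 / 98189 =0.02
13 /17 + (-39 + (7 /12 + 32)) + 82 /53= -44381 /10812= -4.10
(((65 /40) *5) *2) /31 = 65 /124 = 0.52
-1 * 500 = -500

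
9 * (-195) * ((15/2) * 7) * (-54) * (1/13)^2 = 382725/13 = 29440.38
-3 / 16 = -0.19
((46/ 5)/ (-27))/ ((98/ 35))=-23/ 189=-0.12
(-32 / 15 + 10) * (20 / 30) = 236 / 45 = 5.24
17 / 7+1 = 24 / 7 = 3.43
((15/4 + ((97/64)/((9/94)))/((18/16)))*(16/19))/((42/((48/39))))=184768/420147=0.44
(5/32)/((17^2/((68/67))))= 5/9112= 0.00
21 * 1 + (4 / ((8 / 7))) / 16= 21.22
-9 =-9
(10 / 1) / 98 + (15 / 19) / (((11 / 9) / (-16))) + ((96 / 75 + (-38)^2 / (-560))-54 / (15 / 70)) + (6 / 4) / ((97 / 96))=-26031138599 / 99337700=-262.05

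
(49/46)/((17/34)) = 49/23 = 2.13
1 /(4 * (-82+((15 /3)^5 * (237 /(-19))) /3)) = -19 /993732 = -0.00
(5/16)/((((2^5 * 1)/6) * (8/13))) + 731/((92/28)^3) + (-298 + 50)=-5663794219/24918016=-227.30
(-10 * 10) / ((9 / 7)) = -700 / 9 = -77.78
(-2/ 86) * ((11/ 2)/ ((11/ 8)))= -4/ 43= -0.09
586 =586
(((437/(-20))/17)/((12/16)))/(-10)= 437/2550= 0.17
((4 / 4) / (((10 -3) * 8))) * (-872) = -109 / 7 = -15.57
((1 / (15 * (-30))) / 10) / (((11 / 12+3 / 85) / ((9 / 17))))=-3 / 24275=-0.00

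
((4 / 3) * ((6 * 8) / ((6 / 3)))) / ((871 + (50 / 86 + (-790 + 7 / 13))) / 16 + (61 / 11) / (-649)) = 2043238912 / 327170211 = 6.25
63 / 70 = 9 / 10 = 0.90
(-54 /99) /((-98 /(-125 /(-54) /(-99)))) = -125 /960498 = -0.00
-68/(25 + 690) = -68/715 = -0.10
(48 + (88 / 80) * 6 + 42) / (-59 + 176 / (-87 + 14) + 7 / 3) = -1.64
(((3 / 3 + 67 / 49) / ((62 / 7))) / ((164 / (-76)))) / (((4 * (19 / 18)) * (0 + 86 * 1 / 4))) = -522 / 382571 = -0.00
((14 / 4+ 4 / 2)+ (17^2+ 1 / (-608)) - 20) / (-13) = -166895 / 7904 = -21.12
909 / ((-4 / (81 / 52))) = -73629 / 208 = -353.99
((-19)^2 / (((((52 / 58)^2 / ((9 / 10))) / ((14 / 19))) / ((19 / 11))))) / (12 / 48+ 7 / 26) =2125207 / 2145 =990.77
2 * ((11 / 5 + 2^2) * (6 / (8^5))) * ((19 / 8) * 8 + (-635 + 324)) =-6789 / 10240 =-0.66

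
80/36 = 20/9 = 2.22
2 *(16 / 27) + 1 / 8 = 283 / 216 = 1.31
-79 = -79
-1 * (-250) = 250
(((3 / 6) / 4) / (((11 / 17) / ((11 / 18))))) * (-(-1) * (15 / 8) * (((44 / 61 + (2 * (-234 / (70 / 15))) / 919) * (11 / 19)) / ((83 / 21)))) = 112307525 / 5657922752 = 0.02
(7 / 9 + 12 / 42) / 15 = 67 / 945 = 0.07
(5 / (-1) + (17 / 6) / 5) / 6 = -133 / 180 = -0.74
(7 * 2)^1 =14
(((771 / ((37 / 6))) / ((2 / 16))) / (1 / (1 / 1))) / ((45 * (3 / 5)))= 4112 / 111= 37.05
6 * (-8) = -48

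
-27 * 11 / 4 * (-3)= 891 / 4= 222.75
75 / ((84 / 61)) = 1525 / 28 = 54.46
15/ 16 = 0.94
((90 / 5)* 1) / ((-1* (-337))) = 0.05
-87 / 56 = -1.55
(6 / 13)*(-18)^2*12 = 23328 / 13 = 1794.46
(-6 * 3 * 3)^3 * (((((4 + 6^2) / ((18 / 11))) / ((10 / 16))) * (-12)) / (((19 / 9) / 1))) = 665127936 / 19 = 35006733.47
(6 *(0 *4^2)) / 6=0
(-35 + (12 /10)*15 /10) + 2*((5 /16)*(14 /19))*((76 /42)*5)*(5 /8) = -7343 /240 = -30.60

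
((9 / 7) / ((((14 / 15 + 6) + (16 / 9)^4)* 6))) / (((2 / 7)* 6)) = 32805 / 4441024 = 0.01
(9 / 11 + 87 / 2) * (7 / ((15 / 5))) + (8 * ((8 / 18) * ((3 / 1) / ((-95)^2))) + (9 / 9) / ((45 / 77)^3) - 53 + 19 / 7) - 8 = 253981655747 / 5066003250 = 50.13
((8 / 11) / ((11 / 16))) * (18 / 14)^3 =93312 / 41503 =2.25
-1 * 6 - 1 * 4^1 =-10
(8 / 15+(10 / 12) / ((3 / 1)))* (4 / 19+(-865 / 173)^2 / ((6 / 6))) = 34967 / 1710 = 20.45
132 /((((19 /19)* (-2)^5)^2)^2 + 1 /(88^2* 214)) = 218752512 /1737716924417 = 0.00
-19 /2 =-9.50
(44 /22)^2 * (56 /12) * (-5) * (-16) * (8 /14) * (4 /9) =10240 /27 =379.26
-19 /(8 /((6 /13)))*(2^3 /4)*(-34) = 969 /13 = 74.54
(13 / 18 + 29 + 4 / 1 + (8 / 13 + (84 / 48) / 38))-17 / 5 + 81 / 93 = 87807917 / 2756520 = 31.85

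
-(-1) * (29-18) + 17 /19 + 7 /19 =12.26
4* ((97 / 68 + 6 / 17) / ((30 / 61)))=7381 / 510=14.47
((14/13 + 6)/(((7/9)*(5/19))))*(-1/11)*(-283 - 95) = 849528/715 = 1188.15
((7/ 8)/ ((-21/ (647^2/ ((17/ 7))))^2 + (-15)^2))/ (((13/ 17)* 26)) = 20852785890839/ 106612058292633504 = 0.00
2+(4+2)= 8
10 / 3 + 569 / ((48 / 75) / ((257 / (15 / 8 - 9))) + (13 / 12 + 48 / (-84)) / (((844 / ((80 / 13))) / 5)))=631762863755 / 1020399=619133.17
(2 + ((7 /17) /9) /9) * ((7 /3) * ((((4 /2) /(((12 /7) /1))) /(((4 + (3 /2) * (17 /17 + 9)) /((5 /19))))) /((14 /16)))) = 386540 /4473873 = 0.09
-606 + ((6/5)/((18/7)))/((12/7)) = -109031/180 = -605.73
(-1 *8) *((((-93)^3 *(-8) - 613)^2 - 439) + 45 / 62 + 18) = -10267071779691924 / 31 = -331195863861029.81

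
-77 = -77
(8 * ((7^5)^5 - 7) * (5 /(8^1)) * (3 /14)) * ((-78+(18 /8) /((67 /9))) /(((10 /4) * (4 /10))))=-7479929964445377088221000 /67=-111640745737990702809268.70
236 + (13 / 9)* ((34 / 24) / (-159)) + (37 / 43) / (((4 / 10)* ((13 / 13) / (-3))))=169486723 / 738396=229.53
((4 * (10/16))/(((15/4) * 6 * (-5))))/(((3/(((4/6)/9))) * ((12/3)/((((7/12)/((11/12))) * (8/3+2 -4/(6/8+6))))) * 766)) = -7/15077178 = -0.00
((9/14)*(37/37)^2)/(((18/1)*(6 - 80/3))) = -3/1736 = -0.00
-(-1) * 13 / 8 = 13 / 8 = 1.62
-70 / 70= -1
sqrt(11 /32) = sqrt(22) /8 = 0.59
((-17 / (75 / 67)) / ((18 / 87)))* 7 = -513.82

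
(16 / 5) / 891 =16 / 4455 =0.00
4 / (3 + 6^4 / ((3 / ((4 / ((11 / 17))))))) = 44 / 29409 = 0.00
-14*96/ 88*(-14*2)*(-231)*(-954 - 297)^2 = -154597058784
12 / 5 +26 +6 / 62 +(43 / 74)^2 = 24474087 / 848780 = 28.83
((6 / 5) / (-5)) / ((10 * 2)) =-3 / 250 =-0.01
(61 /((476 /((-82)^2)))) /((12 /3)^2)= 102541 /1904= 53.86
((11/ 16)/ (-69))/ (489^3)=-11/ 129090906576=-0.00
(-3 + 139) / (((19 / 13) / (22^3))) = 18825664 / 19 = 990824.42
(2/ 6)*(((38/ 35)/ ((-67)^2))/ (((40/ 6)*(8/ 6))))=0.00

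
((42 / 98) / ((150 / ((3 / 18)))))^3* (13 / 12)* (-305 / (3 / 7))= -793 / 9525600000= -0.00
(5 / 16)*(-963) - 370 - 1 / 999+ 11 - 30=-11027977 / 15984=-689.94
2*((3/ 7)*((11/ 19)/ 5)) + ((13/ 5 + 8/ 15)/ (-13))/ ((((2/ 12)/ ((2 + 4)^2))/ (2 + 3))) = -2249502/ 8645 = -260.21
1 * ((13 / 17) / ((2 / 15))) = 195 / 34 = 5.74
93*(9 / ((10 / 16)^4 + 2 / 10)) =5713920 / 2407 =2373.88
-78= -78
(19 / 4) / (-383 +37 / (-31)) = -589 / 47640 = -0.01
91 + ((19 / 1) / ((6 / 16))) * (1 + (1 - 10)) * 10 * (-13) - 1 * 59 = 158176 / 3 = 52725.33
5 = 5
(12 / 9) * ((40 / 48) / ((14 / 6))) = 10 / 21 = 0.48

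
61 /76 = 0.80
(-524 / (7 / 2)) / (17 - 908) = 1048 / 6237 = 0.17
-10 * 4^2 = -160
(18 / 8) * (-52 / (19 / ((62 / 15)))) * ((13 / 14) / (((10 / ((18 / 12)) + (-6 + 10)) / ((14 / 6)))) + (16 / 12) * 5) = -531557 / 3040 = -174.85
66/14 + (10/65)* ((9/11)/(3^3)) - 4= 2159/3003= 0.72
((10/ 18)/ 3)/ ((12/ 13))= 65/ 324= 0.20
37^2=1369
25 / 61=0.41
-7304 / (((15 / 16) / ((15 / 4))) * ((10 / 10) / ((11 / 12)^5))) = -147039563 / 7776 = -18909.41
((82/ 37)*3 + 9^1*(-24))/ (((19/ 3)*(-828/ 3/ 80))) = 154920/ 16169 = 9.58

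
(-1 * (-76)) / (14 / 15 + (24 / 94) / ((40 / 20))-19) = -53580 / 12647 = -4.24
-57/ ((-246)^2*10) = -19/ 201720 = -0.00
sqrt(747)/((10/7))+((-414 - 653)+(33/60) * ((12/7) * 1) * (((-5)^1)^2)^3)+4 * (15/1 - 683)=21 * sqrt(83)/10+76952/7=11012.27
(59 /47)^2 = 3481 /2209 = 1.58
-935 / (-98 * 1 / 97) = 90695 / 98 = 925.46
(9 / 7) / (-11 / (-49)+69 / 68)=4284 / 4129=1.04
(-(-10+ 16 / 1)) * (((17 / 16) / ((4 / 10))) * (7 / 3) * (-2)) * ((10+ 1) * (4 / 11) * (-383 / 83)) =-1372.80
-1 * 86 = -86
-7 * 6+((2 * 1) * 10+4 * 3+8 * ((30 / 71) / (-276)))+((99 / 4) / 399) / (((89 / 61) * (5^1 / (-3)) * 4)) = -15492657687 / 1546385680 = -10.02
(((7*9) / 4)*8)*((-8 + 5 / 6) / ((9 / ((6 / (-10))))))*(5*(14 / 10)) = 2107 / 5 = 421.40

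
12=12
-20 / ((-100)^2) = -1 / 500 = -0.00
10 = 10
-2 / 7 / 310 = -1 / 1085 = -0.00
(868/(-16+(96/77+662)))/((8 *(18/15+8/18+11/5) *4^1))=751905/68975792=0.01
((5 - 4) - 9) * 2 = -16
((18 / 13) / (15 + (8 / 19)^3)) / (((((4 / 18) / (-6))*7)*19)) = -175446 / 9409127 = -0.02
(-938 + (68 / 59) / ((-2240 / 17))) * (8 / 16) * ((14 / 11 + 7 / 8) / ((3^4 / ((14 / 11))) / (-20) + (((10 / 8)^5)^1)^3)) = -24567933938171904 / 615594177933823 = -39.91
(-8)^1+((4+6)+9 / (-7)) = 0.71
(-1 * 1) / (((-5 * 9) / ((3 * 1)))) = 1 / 15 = 0.07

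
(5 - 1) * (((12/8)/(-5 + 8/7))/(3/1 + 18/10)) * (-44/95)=77/513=0.15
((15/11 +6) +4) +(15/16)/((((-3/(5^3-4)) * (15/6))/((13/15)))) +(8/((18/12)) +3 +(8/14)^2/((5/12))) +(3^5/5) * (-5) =-5080133/21560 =-235.63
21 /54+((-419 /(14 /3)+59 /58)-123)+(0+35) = -644491 /3654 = -176.38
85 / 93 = 0.91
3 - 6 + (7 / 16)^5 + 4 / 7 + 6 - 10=-47068271 / 7340032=-6.41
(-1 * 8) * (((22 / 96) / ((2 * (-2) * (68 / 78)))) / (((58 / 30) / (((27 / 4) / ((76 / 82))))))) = 2374515 / 1198976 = 1.98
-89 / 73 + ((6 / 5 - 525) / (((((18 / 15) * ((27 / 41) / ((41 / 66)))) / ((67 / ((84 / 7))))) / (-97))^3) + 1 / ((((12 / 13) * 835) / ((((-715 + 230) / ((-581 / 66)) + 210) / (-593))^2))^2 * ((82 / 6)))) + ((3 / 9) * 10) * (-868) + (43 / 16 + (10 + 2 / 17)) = 63221725781660803600991381508433652364374309252270179603 / 1564115096526681710187134680187171223667150848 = 40420123763.30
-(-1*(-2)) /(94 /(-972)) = 20.68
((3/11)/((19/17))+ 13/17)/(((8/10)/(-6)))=-26880/3553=-7.57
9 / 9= 1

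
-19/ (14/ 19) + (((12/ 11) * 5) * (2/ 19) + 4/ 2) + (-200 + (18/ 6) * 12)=-547781/ 2926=-187.21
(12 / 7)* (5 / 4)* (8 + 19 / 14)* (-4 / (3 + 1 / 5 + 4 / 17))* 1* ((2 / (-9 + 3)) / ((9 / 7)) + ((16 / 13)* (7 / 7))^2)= -318962075 / 10881234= -29.31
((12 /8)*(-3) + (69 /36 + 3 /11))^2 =93025 /17424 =5.34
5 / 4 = 1.25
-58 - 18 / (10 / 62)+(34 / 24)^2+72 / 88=-1320857 / 7920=-166.77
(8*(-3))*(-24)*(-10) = -5760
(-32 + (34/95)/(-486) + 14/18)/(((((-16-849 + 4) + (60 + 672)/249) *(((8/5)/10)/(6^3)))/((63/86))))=2093871710/58185923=35.99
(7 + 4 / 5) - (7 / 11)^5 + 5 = 10223229 / 805255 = 12.70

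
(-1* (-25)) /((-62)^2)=25 /3844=0.01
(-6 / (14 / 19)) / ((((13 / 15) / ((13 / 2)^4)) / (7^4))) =-644303205 / 16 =-40268950.31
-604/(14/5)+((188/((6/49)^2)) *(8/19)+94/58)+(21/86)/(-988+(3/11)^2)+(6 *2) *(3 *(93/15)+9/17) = 22944301437693607/4333323416310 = 5294.85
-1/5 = -0.20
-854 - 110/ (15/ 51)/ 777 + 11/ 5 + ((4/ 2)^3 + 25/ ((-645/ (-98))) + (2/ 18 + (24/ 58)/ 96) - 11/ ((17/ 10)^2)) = -28366018161571/ 33602110920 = -844.17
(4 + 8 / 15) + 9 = 203 / 15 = 13.53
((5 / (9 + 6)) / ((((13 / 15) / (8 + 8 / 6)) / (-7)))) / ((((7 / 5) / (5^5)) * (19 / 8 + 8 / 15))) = -87500000 / 4537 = -19285.87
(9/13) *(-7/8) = -63/104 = -0.61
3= 3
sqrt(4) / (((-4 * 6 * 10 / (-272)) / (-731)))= -24854 / 15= -1656.93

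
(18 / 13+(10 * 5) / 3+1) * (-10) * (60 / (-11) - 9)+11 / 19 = 7483583 / 2717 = 2754.36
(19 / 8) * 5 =95 / 8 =11.88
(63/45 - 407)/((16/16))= -2028/5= -405.60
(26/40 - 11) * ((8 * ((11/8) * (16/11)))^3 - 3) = -847251/20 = -42362.55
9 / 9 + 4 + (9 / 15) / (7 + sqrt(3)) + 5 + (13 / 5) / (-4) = 4343 / 460 -3 * sqrt(3) / 230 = 9.42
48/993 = 0.05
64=64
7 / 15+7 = 112 / 15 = 7.47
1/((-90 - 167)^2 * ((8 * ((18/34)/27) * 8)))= 51/4227136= 0.00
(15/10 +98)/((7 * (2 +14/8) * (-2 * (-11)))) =199/1155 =0.17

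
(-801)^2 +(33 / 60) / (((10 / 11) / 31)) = 128323951 / 200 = 641619.76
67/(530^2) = 67/280900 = 0.00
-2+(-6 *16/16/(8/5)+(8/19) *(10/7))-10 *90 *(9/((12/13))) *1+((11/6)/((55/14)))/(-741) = -2732558011/311220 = -8780.15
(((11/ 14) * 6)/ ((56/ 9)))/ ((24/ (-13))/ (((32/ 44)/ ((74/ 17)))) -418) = -5967/ 3379040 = -0.00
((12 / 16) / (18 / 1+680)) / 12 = 1 / 11168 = 0.00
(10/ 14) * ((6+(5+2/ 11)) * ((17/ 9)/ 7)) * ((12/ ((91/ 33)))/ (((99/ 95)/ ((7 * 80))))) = 105944000/ 21021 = 5039.91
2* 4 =8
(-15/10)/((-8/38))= 57/8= 7.12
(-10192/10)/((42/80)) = -5824/3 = -1941.33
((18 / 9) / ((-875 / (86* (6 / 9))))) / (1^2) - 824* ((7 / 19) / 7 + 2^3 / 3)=-111761536 / 49875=-2240.83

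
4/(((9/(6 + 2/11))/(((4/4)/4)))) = 68/99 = 0.69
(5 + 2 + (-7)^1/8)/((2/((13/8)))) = 637/128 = 4.98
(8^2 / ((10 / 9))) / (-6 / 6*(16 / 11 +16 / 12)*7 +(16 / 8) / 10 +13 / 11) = -54 / 17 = -3.18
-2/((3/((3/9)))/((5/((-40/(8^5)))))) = 8192/9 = 910.22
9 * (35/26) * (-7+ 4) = -36.35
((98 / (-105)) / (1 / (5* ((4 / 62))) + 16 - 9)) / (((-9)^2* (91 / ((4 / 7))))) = -16 / 2233413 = -0.00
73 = 73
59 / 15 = 3.93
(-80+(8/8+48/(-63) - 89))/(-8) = 443/21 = 21.10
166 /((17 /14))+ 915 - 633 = 7118 /17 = 418.71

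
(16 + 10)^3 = 17576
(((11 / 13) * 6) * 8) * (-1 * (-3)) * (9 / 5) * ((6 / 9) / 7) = 9504 / 455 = 20.89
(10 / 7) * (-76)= -760 / 7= -108.57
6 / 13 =0.46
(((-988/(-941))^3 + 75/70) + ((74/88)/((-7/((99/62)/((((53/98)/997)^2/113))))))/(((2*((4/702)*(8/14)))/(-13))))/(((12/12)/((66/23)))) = 78874473381588321141728380269/186908116906375984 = 421995976884.71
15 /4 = 3.75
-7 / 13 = -0.54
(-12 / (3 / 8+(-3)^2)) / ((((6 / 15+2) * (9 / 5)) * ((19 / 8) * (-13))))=64 / 6669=0.01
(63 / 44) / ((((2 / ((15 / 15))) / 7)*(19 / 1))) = 441 / 1672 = 0.26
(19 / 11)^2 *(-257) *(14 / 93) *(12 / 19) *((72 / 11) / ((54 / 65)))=-71096480 / 123783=-574.36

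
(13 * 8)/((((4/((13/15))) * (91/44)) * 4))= 286/105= 2.72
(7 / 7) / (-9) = -1 / 9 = -0.11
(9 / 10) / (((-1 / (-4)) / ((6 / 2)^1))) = 54 / 5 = 10.80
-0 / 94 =0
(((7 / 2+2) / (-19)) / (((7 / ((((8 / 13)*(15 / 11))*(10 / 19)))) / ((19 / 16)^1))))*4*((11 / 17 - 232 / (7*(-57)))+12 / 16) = -1342025 / 7818538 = -0.17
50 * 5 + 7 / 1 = 257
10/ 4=2.50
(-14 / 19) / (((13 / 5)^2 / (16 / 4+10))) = -4900 / 3211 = -1.53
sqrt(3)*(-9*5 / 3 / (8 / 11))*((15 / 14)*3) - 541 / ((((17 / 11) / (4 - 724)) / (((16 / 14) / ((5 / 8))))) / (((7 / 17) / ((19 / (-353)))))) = -19360078848 / 5491 - 7425*sqrt(3) / 112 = -3525898.63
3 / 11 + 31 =344 / 11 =31.27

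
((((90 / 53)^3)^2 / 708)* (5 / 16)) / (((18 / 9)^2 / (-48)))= -166075312500 / 1307697306611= -0.13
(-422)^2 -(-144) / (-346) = 30808460 / 173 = 178083.58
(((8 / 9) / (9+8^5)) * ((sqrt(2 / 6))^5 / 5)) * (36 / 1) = 32 * sqrt(3) / 4424895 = 0.00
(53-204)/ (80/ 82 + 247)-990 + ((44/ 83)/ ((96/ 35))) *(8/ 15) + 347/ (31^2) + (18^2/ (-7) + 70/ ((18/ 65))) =-13345573331782/ 17029958841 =-783.65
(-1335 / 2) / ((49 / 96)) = -64080 / 49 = -1307.76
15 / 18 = 5 / 6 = 0.83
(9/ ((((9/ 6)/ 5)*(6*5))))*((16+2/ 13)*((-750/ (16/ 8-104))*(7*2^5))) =5880000/ 221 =26606.33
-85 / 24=-3.54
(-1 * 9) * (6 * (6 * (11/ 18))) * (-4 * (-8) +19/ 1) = -10098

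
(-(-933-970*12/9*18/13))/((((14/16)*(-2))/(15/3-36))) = 4390716/91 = 48249.63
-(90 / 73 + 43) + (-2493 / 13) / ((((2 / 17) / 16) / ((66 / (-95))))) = 1629545449 / 90155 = 18074.93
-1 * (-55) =55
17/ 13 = 1.31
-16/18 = -8/9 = -0.89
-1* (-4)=4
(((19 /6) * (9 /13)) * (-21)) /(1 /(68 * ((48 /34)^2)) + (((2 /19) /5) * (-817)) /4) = 6894720 /642863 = 10.73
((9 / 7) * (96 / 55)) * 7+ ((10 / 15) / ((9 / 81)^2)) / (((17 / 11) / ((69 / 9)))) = 265158 / 935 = 283.59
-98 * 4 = -392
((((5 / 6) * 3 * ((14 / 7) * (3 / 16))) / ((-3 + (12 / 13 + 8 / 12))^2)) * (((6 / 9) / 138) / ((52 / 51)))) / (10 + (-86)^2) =1989 / 6595487360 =0.00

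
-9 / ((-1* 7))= 9 / 7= 1.29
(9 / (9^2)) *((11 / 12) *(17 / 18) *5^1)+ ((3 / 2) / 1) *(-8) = -22393 / 1944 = -11.52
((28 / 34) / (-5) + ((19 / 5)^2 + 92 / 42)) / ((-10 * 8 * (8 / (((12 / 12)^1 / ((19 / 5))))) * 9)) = -146957 / 195350400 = -0.00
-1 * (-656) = 656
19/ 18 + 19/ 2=10.56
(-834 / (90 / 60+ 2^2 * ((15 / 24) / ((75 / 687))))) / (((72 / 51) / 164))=-484415 / 122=-3970.61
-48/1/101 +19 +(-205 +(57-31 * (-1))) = -9946/101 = -98.48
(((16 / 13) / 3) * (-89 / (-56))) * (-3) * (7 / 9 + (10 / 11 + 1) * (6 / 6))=-6764 / 1287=-5.26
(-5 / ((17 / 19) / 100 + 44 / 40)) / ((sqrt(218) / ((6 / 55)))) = -5700* sqrt(218) / 2526293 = -0.03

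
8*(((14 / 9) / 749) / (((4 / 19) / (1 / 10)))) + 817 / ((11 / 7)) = 27537403 / 52965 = 519.92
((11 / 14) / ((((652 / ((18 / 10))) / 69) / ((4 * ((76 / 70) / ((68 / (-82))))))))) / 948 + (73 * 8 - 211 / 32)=4954850356293 / 8581232800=577.41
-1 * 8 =-8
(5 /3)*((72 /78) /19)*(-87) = -1740 /247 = -7.04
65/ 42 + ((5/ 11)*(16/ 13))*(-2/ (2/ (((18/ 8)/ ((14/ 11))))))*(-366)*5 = 989045/ 546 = 1811.44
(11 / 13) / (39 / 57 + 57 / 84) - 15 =-135523 / 9425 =-14.38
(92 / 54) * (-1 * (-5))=230 / 27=8.52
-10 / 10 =-1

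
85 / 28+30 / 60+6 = 267 / 28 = 9.54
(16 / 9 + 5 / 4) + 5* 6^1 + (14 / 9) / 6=3595 / 108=33.29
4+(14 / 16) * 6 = 37 / 4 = 9.25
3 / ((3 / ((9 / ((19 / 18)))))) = 162 / 19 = 8.53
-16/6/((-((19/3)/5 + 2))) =40/49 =0.82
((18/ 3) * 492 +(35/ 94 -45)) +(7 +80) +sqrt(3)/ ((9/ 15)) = 5 * sqrt(3)/ 3 +281471/ 94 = 2997.26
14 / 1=14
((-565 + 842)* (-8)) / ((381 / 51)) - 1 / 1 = -37799 / 127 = -297.63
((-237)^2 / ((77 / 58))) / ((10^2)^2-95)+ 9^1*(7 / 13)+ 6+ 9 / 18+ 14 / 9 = 17.17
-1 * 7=-7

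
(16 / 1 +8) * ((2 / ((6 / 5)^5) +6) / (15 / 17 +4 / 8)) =449701 / 3807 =118.12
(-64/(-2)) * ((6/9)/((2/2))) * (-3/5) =-64/5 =-12.80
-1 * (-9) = 9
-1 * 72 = -72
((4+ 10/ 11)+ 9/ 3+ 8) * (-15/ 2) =-119.32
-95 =-95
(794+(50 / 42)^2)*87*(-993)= -3367127621 / 49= -68716890.22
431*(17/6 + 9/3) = 15085/6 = 2514.17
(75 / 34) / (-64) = -75 / 2176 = -0.03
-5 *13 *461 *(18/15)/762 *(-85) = 509405/127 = 4011.06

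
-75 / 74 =-1.01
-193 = -193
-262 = -262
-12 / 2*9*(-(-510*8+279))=-205254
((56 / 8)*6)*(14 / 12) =49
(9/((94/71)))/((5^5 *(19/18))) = 5751/2790625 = 0.00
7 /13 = 0.54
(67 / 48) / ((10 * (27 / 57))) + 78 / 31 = 376423 / 133920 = 2.81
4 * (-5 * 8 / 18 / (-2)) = 40 / 9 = 4.44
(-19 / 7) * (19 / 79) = -361 / 553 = -0.65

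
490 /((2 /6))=1470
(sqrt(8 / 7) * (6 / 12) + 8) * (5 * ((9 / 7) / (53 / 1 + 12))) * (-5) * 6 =-25.32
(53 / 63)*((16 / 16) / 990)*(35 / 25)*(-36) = -106 / 2475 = -0.04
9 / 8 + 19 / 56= 41 / 28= 1.46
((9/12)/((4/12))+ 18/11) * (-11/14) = -171/56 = -3.05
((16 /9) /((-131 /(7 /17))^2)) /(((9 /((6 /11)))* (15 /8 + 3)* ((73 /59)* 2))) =370048 /4193574381711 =0.00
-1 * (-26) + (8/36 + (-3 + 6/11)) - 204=-17843/99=-180.23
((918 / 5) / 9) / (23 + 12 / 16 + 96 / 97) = 39576 / 47995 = 0.82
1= 1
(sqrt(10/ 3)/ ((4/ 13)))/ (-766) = -13*sqrt(30)/ 9192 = -0.01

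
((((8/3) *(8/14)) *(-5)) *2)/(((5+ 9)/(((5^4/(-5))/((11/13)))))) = 260000/1617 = 160.79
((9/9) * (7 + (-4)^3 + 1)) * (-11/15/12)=154/45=3.42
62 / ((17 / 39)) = 2418 / 17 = 142.24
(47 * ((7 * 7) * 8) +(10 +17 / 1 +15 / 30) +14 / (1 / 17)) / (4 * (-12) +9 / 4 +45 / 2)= -74758 / 93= -803.85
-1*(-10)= 10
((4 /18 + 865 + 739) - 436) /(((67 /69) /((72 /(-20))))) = -1450932 /335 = -4331.14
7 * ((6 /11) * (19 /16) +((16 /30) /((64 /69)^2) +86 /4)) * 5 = 796.87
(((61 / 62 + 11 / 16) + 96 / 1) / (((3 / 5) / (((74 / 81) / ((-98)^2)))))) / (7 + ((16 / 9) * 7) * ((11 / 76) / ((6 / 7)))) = 170284175 / 100085281632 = 0.00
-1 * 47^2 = -2209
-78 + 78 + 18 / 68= 9 / 34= 0.26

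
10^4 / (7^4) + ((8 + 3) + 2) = 41213 / 2401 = 17.16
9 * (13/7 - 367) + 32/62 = -713012/217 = -3285.77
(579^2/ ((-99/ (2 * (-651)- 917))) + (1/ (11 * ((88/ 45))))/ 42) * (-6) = -305494842621/ 6776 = -45084835.10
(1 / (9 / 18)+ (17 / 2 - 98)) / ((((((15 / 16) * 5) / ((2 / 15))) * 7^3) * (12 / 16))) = -64 / 6615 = -0.01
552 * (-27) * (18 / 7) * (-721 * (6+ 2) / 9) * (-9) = -221056128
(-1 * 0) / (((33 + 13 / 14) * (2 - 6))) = 0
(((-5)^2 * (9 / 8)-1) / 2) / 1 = 217 / 16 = 13.56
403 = 403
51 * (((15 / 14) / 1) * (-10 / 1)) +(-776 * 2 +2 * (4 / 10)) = -73417 / 35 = -2097.63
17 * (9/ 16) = 153/ 16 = 9.56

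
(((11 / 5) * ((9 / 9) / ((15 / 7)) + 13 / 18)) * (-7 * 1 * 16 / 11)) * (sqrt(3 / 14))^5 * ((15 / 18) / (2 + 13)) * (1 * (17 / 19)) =-1819 * sqrt(42) / 418950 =-0.03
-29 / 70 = -0.41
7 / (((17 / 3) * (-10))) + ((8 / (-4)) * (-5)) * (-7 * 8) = -95221 / 170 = -560.12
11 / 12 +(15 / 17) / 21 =1369 / 1428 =0.96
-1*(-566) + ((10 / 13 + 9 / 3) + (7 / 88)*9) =652635 / 1144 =570.49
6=6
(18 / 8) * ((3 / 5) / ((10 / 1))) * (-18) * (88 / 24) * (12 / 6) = -891 / 50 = -17.82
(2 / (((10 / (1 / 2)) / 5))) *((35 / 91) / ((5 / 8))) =4 / 13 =0.31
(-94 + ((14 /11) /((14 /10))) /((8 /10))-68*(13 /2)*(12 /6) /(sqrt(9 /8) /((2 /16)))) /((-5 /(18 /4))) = 18387 /220 + 663*sqrt(2) /10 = 177.34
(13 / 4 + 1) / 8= 17 / 32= 0.53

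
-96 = -96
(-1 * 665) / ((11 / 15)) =-9975 / 11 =-906.82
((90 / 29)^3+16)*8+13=9270849 / 24389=380.12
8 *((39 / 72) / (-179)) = -13 / 537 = -0.02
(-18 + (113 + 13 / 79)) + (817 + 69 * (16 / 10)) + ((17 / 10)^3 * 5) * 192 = 5739.04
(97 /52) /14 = 97 /728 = 0.13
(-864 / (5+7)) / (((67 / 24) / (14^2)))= -338688 / 67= -5055.04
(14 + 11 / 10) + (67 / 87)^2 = 15.69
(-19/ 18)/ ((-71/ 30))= 0.45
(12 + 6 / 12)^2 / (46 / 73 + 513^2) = 45625 / 76845532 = 0.00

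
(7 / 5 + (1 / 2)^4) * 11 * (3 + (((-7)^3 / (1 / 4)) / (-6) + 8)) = 308451 / 80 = 3855.64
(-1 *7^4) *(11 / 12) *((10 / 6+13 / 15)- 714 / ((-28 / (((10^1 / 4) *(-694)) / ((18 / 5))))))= 6490265551 / 240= 27042773.13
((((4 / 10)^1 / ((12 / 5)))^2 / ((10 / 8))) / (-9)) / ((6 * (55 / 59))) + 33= 4410391 / 133650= 33.00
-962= -962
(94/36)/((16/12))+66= 1631/24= 67.96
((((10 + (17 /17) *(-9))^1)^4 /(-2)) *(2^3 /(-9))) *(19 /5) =76 /45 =1.69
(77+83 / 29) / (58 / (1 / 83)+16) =386 / 23345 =0.02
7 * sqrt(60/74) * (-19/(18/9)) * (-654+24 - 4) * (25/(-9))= -1054025 * sqrt(1110)/333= -105455.24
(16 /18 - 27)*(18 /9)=-470 /9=-52.22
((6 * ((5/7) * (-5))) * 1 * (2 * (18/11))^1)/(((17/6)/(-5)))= 162000/1309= 123.76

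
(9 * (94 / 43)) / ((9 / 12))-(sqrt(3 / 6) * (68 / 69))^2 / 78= 26.23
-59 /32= -1.84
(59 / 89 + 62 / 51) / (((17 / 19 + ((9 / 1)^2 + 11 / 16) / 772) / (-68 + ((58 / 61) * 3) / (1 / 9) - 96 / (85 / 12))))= -579827221419392 / 5526351172155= -104.92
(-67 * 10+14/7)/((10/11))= -3674/5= -734.80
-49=-49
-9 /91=-0.10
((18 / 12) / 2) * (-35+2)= -99 / 4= -24.75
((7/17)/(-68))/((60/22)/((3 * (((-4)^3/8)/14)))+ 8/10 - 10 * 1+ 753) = -385/47189654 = -0.00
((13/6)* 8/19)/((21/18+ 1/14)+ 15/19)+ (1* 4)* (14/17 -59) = -3194216/13753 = -232.26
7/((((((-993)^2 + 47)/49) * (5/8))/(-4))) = -686/308155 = -0.00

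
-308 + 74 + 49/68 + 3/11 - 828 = -793633/748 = -1061.01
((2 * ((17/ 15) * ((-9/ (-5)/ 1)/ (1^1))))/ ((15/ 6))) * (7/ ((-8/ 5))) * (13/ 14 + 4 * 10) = -29223/ 100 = -292.23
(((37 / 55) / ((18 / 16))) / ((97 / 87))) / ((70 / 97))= 0.74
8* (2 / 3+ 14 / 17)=608 / 51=11.92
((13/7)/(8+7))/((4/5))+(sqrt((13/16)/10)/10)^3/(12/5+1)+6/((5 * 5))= 13 * sqrt(130)/21760000+829/2100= 0.39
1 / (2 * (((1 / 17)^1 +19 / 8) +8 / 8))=68 / 467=0.15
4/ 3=1.33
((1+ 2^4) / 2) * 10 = 85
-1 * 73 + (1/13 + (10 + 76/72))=-14477/234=-61.87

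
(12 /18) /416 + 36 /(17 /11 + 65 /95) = 2347721 /145392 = 16.15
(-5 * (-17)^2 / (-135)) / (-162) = -289 / 4374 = -0.07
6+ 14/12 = 43/6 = 7.17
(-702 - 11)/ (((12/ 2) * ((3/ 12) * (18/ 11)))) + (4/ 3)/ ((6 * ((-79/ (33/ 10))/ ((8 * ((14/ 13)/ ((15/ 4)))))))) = -201383809/ 693225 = -290.50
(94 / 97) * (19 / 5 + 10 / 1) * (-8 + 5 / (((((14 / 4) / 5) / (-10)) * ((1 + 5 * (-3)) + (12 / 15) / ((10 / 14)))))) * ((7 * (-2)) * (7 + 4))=17160264 / 3395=5054.57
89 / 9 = 9.89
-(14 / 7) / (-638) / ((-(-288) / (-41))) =-41 / 91872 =-0.00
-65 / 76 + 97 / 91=1457 / 6916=0.21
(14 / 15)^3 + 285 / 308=1807027 / 1039500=1.74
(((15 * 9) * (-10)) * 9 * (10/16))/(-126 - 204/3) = 30375/776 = 39.14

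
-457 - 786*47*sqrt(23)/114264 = -457 - 6157*sqrt(23)/19044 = -458.55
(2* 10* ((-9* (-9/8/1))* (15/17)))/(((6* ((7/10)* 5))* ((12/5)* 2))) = 3375/1904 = 1.77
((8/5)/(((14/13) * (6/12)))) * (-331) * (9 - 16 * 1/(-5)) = -2099864/175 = -11999.22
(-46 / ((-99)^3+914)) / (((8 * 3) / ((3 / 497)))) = 23 / 1927137380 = 0.00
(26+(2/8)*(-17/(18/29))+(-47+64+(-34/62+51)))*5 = 966505/2232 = 433.02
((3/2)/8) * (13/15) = 13/80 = 0.16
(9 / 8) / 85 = 0.01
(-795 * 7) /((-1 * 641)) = 5565 /641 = 8.68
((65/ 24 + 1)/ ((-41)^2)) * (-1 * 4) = -89/ 10086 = -0.01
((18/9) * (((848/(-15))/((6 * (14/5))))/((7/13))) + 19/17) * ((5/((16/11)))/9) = -4692875/1079568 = -4.35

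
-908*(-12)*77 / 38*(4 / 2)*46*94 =3627801408 / 19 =190936916.21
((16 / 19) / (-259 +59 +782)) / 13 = 0.00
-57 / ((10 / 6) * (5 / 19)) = -3249 / 25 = -129.96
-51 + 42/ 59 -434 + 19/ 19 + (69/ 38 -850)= -2985161/ 2242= -1331.47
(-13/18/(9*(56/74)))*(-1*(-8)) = -481/567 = -0.85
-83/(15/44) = -243.47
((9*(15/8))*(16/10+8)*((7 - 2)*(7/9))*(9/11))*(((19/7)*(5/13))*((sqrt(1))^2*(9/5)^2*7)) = 1745226/143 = 12204.38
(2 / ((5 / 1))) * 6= 12 / 5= 2.40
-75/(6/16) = -200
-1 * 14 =-14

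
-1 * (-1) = 1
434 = 434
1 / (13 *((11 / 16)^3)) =0.24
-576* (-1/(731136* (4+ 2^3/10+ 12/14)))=5/35904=0.00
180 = 180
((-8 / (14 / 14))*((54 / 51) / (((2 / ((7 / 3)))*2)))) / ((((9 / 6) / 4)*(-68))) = 56 / 289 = 0.19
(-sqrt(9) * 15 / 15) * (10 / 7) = -30 / 7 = -4.29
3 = 3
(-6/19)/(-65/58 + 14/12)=-261/38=-6.87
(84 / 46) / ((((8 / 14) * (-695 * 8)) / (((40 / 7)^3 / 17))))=-2400 / 380443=-0.01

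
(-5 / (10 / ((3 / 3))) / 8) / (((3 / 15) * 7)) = -5 / 112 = -0.04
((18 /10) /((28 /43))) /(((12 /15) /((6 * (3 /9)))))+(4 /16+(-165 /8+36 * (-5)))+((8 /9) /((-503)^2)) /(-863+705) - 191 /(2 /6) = -3860606392051 /5036903172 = -766.46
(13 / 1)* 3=39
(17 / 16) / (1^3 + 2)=0.35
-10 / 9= -1.11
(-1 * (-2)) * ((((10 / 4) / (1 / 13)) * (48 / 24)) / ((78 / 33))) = 55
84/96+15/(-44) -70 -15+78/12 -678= -66525/88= -755.97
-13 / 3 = -4.33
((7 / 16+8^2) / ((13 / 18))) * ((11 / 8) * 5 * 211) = 107682795 / 832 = 129426.44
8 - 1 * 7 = 1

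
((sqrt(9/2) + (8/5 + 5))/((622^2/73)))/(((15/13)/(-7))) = -73073/9672100 - 6643 * sqrt(2)/3868840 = -0.01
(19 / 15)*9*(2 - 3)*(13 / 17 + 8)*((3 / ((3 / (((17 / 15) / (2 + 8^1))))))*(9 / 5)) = -25479 / 1250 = -20.38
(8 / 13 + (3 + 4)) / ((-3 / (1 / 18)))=-11 / 78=-0.14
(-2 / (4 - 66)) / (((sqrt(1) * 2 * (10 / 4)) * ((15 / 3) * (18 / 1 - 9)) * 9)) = 1 / 62775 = 0.00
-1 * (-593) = 593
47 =47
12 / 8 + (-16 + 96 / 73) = -1925 / 146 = -13.18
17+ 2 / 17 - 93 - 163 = -4061 / 17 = -238.88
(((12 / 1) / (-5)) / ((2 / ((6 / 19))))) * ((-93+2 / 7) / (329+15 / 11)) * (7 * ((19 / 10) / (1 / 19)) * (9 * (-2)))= -21973842 / 45425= -483.74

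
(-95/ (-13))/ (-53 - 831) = -0.01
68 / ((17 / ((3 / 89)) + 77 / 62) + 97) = 12648 / 112079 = 0.11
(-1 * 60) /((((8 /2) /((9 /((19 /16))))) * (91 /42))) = -52.47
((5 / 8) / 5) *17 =17 / 8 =2.12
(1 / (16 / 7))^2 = 49 / 256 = 0.19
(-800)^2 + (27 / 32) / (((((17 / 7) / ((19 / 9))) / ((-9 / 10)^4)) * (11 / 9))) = 38297623560551 / 59840000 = 640000.39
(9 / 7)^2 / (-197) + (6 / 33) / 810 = -351202 / 43004115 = -0.01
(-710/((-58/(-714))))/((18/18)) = -253470/29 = -8740.34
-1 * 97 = -97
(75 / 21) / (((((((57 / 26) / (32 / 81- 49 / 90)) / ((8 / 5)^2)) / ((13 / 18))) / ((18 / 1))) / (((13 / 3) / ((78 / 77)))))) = -7198048 / 207765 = -34.65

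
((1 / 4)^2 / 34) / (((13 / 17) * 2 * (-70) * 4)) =-1 / 232960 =-0.00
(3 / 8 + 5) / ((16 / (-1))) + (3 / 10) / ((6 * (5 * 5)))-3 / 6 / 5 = -6943 / 16000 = -0.43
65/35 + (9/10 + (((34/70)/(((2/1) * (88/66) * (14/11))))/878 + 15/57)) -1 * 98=-1242207721/13078688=-94.98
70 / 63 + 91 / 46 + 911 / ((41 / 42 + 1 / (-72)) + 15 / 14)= 191396591 / 424350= 451.03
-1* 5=-5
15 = 15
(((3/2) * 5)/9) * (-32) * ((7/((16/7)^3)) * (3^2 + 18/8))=-175.85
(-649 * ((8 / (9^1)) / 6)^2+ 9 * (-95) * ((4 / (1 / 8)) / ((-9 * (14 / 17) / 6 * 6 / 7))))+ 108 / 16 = 75327587 / 2916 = 25832.51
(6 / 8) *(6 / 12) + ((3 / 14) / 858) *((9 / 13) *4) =39111 / 104104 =0.38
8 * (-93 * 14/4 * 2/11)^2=3390408/121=28019.90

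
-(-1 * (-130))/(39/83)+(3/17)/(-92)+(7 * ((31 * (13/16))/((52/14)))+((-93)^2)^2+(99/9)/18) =8423638333289/112608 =74804972.41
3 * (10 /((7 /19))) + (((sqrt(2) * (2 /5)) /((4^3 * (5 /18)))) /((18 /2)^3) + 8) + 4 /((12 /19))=sqrt(2) /32400 + 2011 /21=95.76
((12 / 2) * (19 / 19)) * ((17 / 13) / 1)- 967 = -959.15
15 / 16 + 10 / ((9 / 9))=175 / 16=10.94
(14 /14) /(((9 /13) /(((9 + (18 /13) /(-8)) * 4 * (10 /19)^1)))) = 510 /19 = 26.84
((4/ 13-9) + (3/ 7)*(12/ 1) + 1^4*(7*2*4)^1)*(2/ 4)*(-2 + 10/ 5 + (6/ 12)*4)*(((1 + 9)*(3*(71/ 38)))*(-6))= -30499470/ 1729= -17639.95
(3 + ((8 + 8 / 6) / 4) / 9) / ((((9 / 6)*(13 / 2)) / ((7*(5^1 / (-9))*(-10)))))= 13.00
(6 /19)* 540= 3240 /19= 170.53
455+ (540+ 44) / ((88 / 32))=7341 / 11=667.36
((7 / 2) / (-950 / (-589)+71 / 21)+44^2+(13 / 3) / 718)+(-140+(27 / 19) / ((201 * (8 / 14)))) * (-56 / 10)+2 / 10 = 60636441048404 / 22285946355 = 2720.84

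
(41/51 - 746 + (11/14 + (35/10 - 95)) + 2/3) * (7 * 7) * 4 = -2783032/17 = -163707.76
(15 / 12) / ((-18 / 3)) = -5 / 24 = -0.21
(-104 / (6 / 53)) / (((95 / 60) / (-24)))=264576 / 19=13925.05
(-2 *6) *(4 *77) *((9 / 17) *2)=-66528 / 17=-3913.41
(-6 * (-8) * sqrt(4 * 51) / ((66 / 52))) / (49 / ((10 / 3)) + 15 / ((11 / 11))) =8320 * sqrt(51) / 3267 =18.19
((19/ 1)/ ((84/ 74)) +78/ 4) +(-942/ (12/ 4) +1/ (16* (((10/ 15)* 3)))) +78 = -134219/ 672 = -199.73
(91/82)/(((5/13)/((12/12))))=1183/410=2.89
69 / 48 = 23 / 16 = 1.44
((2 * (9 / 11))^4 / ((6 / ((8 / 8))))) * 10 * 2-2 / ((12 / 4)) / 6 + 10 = 4452329 / 131769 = 33.79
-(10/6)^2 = -25/9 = -2.78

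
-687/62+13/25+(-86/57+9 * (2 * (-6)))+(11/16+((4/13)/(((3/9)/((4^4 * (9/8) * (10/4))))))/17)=-12541037719/156202800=-80.29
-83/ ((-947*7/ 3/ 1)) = 0.04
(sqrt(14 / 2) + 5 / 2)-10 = -15 / 2 + sqrt(7) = -4.85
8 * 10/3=80/3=26.67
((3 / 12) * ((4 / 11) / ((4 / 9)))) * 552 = 1242 / 11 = 112.91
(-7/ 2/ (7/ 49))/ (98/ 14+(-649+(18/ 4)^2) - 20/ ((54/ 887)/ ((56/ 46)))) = 60858/ 2537867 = 0.02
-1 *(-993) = 993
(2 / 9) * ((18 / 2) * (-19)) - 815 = -853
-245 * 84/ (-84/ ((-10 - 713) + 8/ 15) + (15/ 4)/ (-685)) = -40739317360/ 219323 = -185750.32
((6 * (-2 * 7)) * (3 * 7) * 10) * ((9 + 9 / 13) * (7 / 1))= -15558480 / 13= -1196806.15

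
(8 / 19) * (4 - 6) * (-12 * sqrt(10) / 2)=96 * sqrt(10) / 19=15.98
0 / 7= 0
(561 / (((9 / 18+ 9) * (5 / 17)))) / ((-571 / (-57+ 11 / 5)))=5226276 / 271225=19.27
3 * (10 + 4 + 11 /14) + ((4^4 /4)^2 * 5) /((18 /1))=148949 /126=1182.13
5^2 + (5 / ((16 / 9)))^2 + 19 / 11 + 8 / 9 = 900379 / 25344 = 35.53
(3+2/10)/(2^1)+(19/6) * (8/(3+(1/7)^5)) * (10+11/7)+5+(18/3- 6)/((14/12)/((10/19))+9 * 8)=13149093/126055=104.31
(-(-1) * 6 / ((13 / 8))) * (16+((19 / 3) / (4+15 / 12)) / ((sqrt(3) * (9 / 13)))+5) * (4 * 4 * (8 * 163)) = 25370624 * sqrt(3) / 567+21030912 / 13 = 1695263.71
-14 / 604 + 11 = 3315 / 302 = 10.98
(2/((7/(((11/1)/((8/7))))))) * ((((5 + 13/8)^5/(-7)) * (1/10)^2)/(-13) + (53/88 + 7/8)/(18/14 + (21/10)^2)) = 21732697336501/4755514982400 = 4.57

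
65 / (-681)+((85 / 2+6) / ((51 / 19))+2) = 154153 / 7718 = 19.97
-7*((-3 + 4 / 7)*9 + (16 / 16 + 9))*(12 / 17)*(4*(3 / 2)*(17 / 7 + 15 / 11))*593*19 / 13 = 19660824864 / 17017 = 1155363.75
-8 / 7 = -1.14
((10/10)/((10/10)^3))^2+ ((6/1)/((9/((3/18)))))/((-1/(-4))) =13/9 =1.44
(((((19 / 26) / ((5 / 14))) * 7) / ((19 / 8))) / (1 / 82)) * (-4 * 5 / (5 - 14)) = 128576 / 117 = 1098.94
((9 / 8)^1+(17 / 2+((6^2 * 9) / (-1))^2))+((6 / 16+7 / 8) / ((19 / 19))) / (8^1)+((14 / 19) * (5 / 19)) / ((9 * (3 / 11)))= 32745509755 / 311904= 104985.86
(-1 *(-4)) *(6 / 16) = 3 / 2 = 1.50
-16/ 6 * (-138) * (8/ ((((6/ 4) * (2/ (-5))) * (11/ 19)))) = -279680/ 33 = -8475.15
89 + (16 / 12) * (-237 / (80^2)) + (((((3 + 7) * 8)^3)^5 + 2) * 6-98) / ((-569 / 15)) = -5066549580791807999999999916955351 / 910400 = -5565190664314376098418278000.00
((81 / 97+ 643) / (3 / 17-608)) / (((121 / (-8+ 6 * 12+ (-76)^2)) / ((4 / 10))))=-2480093824 / 121278421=-20.45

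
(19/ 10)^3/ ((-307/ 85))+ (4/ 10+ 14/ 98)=-582901/ 429800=-1.36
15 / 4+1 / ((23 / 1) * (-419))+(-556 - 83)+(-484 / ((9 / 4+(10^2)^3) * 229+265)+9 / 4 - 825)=-1170048011185329 / 802502007007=-1458.00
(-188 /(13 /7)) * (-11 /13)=14476 /169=85.66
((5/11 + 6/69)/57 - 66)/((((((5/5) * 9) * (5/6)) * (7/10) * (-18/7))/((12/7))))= 7613192/908523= 8.38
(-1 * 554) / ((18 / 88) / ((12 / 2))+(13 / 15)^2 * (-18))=1218800 / 29669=41.08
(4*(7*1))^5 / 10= 8605184 / 5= 1721036.80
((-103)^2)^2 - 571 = 112550310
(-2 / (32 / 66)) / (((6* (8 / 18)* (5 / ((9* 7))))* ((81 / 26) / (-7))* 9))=7007 / 1440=4.87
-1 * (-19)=19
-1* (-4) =4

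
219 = 219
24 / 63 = 8 / 21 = 0.38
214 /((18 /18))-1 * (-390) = 604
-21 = -21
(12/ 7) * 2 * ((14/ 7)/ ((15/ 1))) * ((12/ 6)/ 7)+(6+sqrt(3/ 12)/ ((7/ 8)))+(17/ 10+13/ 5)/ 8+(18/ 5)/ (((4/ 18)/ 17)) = 1107947/ 3920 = 282.64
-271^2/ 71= -73441/ 71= -1034.38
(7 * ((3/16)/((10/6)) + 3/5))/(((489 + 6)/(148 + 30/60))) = 1197/800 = 1.50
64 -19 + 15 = 60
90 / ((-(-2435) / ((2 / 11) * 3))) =108 / 5357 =0.02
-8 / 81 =-0.10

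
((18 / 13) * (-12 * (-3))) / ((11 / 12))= 7776 / 143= 54.38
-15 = -15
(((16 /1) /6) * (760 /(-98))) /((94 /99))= -50160 /2303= -21.78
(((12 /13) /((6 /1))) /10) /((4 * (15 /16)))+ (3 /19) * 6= 17626 /18525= 0.95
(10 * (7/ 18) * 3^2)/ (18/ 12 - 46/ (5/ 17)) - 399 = -618401/ 1549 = -399.23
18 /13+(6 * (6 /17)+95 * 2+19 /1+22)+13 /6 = 313823 /1326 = 236.67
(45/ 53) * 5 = 225/ 53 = 4.25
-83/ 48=-1.73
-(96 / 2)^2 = -2304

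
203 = 203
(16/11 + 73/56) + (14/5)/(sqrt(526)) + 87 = 7 * sqrt(526)/1315 + 55291/616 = 89.88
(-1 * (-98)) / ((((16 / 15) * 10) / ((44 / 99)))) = 49 / 12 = 4.08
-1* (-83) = 83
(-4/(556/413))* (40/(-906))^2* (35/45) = -1156400/256716459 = -0.00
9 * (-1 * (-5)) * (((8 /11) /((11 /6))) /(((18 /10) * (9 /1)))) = 400 /363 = 1.10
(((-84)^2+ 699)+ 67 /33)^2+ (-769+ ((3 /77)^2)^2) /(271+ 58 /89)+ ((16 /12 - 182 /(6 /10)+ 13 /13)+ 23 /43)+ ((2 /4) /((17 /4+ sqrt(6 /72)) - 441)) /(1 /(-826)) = 3304* sqrt(3) /9156023+ 60401912552807428557674345816 /1003833988963156254519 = 60171216.77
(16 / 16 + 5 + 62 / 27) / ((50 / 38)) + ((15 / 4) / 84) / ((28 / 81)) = 13620191 / 2116800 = 6.43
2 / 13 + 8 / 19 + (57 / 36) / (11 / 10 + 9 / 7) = 306539 / 247494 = 1.24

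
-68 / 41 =-1.66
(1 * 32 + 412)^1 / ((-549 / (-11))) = 1628 / 183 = 8.90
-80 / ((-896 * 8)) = 5 / 448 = 0.01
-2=-2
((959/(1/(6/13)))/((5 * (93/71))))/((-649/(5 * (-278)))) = 37857484/261547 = 144.74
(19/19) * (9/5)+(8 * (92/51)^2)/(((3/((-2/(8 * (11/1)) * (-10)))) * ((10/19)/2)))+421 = 184667282/429165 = 430.29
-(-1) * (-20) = -20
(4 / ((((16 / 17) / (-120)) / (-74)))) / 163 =37740 / 163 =231.53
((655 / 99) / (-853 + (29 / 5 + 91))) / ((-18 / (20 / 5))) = 6550 / 3368871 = 0.00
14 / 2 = 7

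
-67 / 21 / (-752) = 67 / 15792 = 0.00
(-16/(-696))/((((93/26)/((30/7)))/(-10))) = -5200/18879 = -0.28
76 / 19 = 4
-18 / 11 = -1.64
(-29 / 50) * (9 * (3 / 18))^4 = -2349 / 800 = -2.94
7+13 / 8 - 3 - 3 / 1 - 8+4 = -1.38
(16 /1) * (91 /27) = 1456 /27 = 53.93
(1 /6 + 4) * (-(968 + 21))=-4120.83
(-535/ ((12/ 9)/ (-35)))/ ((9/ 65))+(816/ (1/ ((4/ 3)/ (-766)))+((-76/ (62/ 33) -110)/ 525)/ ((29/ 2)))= 73337403701279/ 723065700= 101425.64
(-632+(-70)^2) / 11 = 388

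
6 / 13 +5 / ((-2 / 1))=-2.04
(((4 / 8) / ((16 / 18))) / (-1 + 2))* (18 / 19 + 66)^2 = 910116 / 361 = 2521.10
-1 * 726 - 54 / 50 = -18177 / 25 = -727.08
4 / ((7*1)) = 4 / 7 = 0.57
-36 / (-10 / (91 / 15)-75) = 364 / 775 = 0.47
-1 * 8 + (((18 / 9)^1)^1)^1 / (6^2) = -143 / 18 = -7.94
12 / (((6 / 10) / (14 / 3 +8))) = 760 / 3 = 253.33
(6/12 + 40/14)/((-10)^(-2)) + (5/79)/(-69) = 12809815/38157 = 335.71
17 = 17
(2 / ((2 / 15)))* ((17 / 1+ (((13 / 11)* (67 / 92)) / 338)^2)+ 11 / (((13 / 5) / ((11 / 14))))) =1477440847185 / 4846249408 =304.86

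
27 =27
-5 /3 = -1.67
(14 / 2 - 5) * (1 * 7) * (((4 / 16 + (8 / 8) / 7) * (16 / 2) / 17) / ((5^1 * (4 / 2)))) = 22 / 85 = 0.26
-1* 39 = -39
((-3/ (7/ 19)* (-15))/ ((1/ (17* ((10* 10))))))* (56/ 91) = 11628000/ 91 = 127780.22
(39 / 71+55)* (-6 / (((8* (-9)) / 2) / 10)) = 19720 / 213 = 92.58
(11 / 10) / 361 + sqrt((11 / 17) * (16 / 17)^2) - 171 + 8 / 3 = -1823017 / 10830 + 16 * sqrt(187) / 289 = -167.57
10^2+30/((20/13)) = 239/2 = 119.50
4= 4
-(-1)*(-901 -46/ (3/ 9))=-1039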